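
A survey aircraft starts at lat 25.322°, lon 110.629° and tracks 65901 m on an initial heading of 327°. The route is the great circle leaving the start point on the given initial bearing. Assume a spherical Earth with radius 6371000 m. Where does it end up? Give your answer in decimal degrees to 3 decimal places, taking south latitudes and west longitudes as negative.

latitude 25.819°, longitude 110.270°

Central angle δ = d/R = 0.010344 rad.
Start latitude φ₁ = 0.441952 rad; initial bearing θ = 5.707227 rad.
sin φ₂ = sin φ₁ cos δ + cos φ₁ sin δ cos θ = (0.427705)(0.999947) + (0.903918)(0.010344)(0.838671) = 0.435524
φ₂ = asin(0.435524) = 0.450620 rad = 25.819°.
For the longitude increment, Δλ = atan2( sin θ sin δ cos φ₁, cos δ − sin φ₁ sin φ₂ ) = atan2(-0.005092, 0.813671) = -0.359°.
Hence λ₂ = 110.629° + -0.359° = 110.270°.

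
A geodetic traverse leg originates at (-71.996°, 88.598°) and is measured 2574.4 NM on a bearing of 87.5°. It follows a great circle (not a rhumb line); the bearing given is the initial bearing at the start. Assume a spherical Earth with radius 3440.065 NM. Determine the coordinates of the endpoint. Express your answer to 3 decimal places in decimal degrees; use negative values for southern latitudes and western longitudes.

The arc subtends δ = 2574.4/3440.065 = 0.748358 rad at the centre.
With φ₁ = -71.996° = -1.256567 rad and θ = 87.5° = 1.527163 rad:
Destination latitude: φ₂ = arcsin( sin φ₁ cos δ + cos φ₁ sin δ cos θ ) = arcsin(-0.687752) = -43.452°.
Then Δλ = atan2(0.210111, 0.078731) = 1.212278 rad, from sin θ sin δ cos φ₁ over cos δ − sin φ₁ sin φ₂.
λ₂ = 88.598° + 69.458° = 158.056°.

latitude -43.452°, longitude 158.056°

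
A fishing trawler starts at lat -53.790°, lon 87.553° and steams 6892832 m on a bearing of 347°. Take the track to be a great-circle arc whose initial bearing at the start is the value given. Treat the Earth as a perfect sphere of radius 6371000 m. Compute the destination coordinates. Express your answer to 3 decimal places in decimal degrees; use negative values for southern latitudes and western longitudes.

latitude 7.426°, longitude 76.000°

Angular distance δ = d/R = 6892832 / 6371000 = 1.081907 rad.
Start latitude φ₁ = -0.938813 rad; initial bearing θ = 6.056293 rad.
Applying the spherical law of cosines for sides, sin φ₂ = sin φ₁ cos δ + cos φ₁ sin δ cos θ = 0.129240, so φ₂ = 7.426°.
Δλ = atan2( sin θ sin δ cos φ₁ , cos δ − sin φ₁ sin φ₂ ) = atan2(-0.117322, 0.573923) = -0.201643 rad = -11.553°.
λ₂ = 87.553° + -11.553° = 76.000°.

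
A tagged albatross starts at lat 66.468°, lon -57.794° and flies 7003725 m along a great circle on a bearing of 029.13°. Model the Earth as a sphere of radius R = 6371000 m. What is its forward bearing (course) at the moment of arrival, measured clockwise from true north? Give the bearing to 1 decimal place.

final bearing 163.6°

δ = 7003725/6371000 = 1.099313 rad (62.9860°).
With φ₁ = 66.468° = 1.160085 rad and θ = 29.13° = 0.508414 rad:
Applying the spherical law of cosines for sides, sin φ₂ = sin φ₁ cos δ + cos φ₁ sin δ cos θ = 0.727145, so φ₂ = 46.648°.
Δλ = atan2( sin θ sin δ cos φ₁ , cos δ − sin φ₁ sin φ₂ ) = atan2(0.173152, -0.212466) = 2.457793 rad = 140.821°.
λ₂ = λ₁ + Δλ = 83.027°.
The forward bearing on arrival equals the back-azimuth from the destination plus 180°.
Back-azimuth from P₂ (46.6°, 83.0°) to P₁ (66.5°, -57.8°), with Δλ' = λ₁ − λ₂ = -140.8°: atan2( sin Δλ' cos φ₁ , cos φ₂ sin φ₁ − sin φ₂ cos φ₁ cos Δλ' ) = 343.6°.
Final bearing = (343.6° + 180°) mod 360° = 163.6°.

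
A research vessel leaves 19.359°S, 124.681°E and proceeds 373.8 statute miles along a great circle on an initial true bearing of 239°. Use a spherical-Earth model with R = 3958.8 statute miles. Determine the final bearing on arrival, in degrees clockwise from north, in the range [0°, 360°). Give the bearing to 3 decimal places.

final bearing 240.771°

The arc subtends δ = 373.8/3958.8 = 0.094423 rad at the centre.
With φ₁ = -19.359° = -0.337878 rad and θ = 239° = 4.171337 rad:
Applying the spherical law of cosines for sides, sin φ₂ = sin φ₁ cos δ + cos φ₁ sin δ cos θ = -0.375823, so φ₂ = -22.075°.
For the longitude increment, Δλ = atan2( sin θ sin δ cos φ₁, cos δ − sin φ₁ sin φ₂ ) = atan2(-0.076246, 0.870965) = -5.003°.
λ₂ = 124.681° + -5.003° = 119.678°.
The forward bearing on arrival equals the back-azimuth from the destination plus 180°.
Back-azimuth from P₂ (-22.075°, 119.678°) to P₁ (-19.359°, 124.681°), with Δλ' = λ₁ − λ₂ = 5.003°: atan2( sin Δλ' cos φ₁ , cos φ₂ sin φ₁ − sin φ₂ cos φ₁ cos Δλ' ) = 60.771°.
Final bearing = (60.771° + 180°) mod 360° = 240.771°.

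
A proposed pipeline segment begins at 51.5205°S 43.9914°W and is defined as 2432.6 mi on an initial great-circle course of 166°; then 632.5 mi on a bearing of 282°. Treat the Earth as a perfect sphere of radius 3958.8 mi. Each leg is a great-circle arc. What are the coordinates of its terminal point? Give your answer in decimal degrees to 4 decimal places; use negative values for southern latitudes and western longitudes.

Apply the spherical direct solution leg by leg, carrying full precision between legs.
Leg 1: from (-51.5205°, -43.9914°), δ = 2432.6/3958.8 = 0.614479 rad, θ = 166° → φ = -81.0092°, λ = 19.1969°.
Leg 2: from (-81.0092°, 19.1969°), δ = 632.5/3958.8 = 0.159771 rad, θ = 282° → φ = -75.9218°, λ = -20.5757°.

latitude -75.9218°, longitude -20.5757°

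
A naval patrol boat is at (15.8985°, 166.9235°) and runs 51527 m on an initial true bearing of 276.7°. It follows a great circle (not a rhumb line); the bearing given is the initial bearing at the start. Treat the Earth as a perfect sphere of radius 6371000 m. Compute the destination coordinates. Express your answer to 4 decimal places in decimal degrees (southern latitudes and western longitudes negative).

latitude 15.9520°, longitude 166.4448°

Angular distance δ = d/R = 51527 / 6371000 = 0.008088 rad.
Converting: φ₁ = 0.277481 rad, θ = 4.829326 rad.
Applying the spherical law of cosines for sides, sin φ₂ = sin φ₁ cos δ + cos φ₁ sin δ cos θ = 0.274833, so φ₂ = 15.9520°.
Then Δλ = atan2(-0.007725, 0.924681) = -0.008354 rad, from sin θ sin δ cos φ₁ over cos δ − sin φ₁ sin φ₂.
Hence λ₂ = 166.9235° + -0.4787° = 166.4448°.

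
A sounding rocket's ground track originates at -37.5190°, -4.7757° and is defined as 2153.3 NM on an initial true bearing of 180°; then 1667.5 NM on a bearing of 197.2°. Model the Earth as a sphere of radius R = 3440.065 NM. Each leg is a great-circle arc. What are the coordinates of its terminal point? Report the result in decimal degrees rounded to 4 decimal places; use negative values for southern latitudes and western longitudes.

Apply the spherical direct solution leg by leg, carrying full precision between legs.
Leg 1: from (-37.5190°, -4.7757°), δ = 2153.3/3440.065 = 0.625947 rad, θ = 180° → φ = -73.3831°, λ = -4.7757°.
Leg 2: from (-73.3831°, -4.7757°), δ = 1667.5/3440.065 = 0.484729 rad, θ = 197.2° → φ = -77.1987°, λ = -146.3219°.

latitude -77.1987°, longitude -146.3219°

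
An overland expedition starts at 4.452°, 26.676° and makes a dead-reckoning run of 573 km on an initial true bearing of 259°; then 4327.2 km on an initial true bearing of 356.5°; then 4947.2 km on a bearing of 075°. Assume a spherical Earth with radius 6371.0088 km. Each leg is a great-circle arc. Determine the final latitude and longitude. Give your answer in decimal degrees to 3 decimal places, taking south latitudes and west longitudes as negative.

latitude 37.886°, longitude 77.696°

Apply the spherical direct solution leg by leg, carrying full precision between legs.
Leg 1: from (4.452°, 26.676°), δ = 573/6371.0088 = 0.089939 rad, θ = 259° → φ = 3.453°, λ = 21.609°.
Leg 2: from (3.453°, 21.609°), δ = 4327.2/6371.0088 = 0.679202 rad, θ = 356.5° → φ = 42.277°, λ = 18.638°.
Leg 3: from (42.277°, 18.638°), δ = 4947.2/6371.0088 = 0.776518 rad, θ = 75° → φ = 37.886°, λ = 77.696°.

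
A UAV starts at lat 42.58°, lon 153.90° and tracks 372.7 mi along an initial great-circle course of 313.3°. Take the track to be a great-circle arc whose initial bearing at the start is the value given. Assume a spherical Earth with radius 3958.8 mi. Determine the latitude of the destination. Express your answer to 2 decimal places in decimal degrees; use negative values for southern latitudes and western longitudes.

δ = 372.7/3958.8 = 0.094145 rad (5.3941°).
With φ₁ = 42.58° = 0.743161 rad and θ = 313.3° = 5.468117 rad:
Destination latitude: φ₂ = arcsin( sin φ₁ cos δ + cos φ₁ sin δ cos θ ) = arcsin(0.721095) = 46.14°.
Then Δλ = atan2(-0.050376, 0.507665) = -0.098907 rad, from sin θ sin δ cos φ₁ over cos δ − sin φ₁ sin φ₂.
Hence λ₂ = 153.90° + -5.67° = 148.23°.

latitude 46.14°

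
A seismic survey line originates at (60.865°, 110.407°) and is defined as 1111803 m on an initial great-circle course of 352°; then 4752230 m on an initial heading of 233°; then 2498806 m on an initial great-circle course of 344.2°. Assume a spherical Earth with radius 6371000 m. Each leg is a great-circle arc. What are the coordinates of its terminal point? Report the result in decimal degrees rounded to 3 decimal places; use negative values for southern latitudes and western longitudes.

Apply the spherical direct solution leg by leg, carrying full precision between legs.
Leg 1: from (60.865°, 110.407°), δ = 1111803/6371000 = 0.174510 rad, θ = 352° → φ = 70.720°, λ = 106.210°.
Leg 2: from (70.720°, 106.210°), δ = 4752230/6371000 = 0.745916 rad, θ = 233° → φ = 33.947°, λ = 65.415°.
Leg 3: from (33.947°, 65.415°), δ = 2498806/6371000 = 0.392216 rad, θ = 344.2° → φ = 55.198°, λ = 54.909°.

latitude 55.198°, longitude 54.909°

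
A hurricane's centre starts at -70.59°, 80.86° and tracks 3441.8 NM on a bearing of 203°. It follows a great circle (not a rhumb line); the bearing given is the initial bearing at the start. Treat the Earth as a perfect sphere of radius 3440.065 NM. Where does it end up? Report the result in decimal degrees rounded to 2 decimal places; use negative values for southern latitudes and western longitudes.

δ = 3441.8/3440.065 = 1.000504 rad (57.3247°).
With φ₁ = -70.59° = -1.232028 rad and θ = 203° = 3.543018 rad:
Destination latitude: φ₂ = arcsin( sin φ₁ cos δ + cos φ₁ sin δ cos θ ) = arcsin(-0.766689) = -50.06°.
For the longitude increment, Δλ = atan2( sin θ sin δ cos φ₁, cos δ − sin φ₁ sin φ₂ ) = atan2(-0.109300, -0.183236) = -149.18°.
Hence λ₂ = 80.86° + -149.18° = -68.32°.

latitude -50.06°, longitude -68.32°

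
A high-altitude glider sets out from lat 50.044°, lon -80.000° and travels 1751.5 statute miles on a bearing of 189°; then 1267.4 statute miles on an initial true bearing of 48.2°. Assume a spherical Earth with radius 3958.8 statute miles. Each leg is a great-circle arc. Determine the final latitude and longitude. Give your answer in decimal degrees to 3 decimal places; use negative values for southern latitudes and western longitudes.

Apply the spherical direct solution leg by leg, carrying full precision between legs.
Leg 1: from (50.044°, -80.000°), δ = 1751.5/3958.8 = 0.442432 rad, θ = 189° → φ = 24.908°, λ = -84.235°.
Leg 2: from (24.908°, -84.235°), δ = 1267.4/3958.8 = 0.320148 rad, θ = 48.2° → φ = 36.158°, λ = -67.343°.

latitude 36.158°, longitude -67.343°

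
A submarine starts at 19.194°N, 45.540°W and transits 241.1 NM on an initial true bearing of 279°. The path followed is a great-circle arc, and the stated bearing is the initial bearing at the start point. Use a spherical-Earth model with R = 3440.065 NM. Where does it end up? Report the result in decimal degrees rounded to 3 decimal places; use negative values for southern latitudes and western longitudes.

latitude 19.774°, longitude -49.755°

The arc subtends δ = 241.1/3440.065 = 0.070086 rad at the centre.
Start latitude φ₁ = 0.334998 rad; initial bearing θ = 4.869469 rad.
Applying the spherical law of cosines for sides, sin φ₂ = sin φ₁ cos δ + cos φ₁ sin δ cos θ = 0.338307, so φ₂ = 19.774°.
Δλ = atan2( sin θ sin δ cos φ₁ , cos δ − sin φ₁ sin φ₂ ) = atan2(-0.065321, 0.886321) = -0.073567 rad = -4.215°.
λ₂ = -45.540° + -4.215° = -49.755°.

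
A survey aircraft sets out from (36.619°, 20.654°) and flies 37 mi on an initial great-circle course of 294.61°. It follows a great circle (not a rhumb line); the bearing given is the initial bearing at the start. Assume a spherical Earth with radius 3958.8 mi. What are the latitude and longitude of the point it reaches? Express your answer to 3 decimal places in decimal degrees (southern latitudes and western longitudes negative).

latitude 36.840°, longitude 20.046°

The arc subtends δ = 37/3958.8 = 0.009346 rad at the centre.
Start latitude φ₁ = 0.639122 rad; initial bearing θ = 5.141915 rad.
Destination latitude: φ₂ = arcsin( sin φ₁ cos δ + cos φ₁ sin δ cos θ ) = arcsin(0.599589) = 36.840°.
Then Δλ = atan2(-0.006820, 0.642307) = -0.010618 rad, from sin θ sin δ cos φ₁ over cos δ − sin φ₁ sin φ₂.
λ₂ = 20.654° + -0.608° = 20.046°.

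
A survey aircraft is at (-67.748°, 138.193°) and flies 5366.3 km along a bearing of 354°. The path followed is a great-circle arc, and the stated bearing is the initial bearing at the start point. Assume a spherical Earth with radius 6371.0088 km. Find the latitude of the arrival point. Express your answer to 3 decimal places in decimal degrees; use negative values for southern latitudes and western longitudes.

δ = 5366.3/6371.0088 = 0.842300 rad (48.2602°).
With φ₁ = -67.748° = -1.182426 rad and θ = 354° = 6.178466 rad:
sin φ₂ = sin φ₁ cos δ + cos φ₁ sin δ cos θ = (-0.925527)(0.665748) + (0.378681)(0.746176)(0.994522) = -0.335154
φ₂ = asin(-0.335154) = -0.341768 rad = -19.582°.
Then Δλ = atan2(-0.029536, 0.355555) = -0.082879 rad, from sin θ sin δ cos φ₁ over cos δ − sin φ₁ sin φ₂.
Hence λ₂ = 138.193° + -4.749° = 133.444°.

latitude -19.582°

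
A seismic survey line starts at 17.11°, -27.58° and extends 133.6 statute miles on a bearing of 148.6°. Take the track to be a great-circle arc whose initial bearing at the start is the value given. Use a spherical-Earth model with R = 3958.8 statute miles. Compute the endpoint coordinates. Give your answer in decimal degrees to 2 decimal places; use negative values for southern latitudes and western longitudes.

latitude 15.46°, longitude -26.53°

The arc subtends δ = 133.6/3958.8 = 0.033748 rad at the centre.
With φ₁ = 17.11° = 0.298626 rad and θ = 148.6° = 2.593559 rad:
Applying the spherical law of cosines for sides, sin φ₂ = sin φ₁ cos δ + cos φ₁ sin δ cos θ = 0.266514, so φ₂ = 15.46°.
Δλ = atan2( sin θ sin δ cos φ₁ , cos δ − sin φ₁ sin φ₂ ) = atan2(0.016801, 0.921020) = 0.018240 rad = 1.05°.
Hence λ₂ = -27.58° + 1.05° = -26.53°.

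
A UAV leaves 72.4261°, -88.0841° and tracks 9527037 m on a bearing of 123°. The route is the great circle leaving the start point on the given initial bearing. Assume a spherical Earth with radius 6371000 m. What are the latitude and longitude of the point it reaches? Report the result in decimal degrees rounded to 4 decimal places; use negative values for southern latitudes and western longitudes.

Central angle δ = d/R = 1.495375 rad.
With φ₁ = 72.4261° = 1.264074 rad and θ = 123° = 2.146755 rad:
sin φ₂ = sin φ₁ cos δ + cos φ₁ sin δ cos θ = (0.953328)(0.075349) + (0.301936)(0.997157)(-0.544639) = -0.092146
φ₂ = asin(-0.092146) = -0.092277 rad = -5.2871°.
Then Δλ = atan2(0.252505, 0.163195) = 0.997024 rad, from sin θ sin δ cos φ₁ over cos δ − sin φ₁ sin φ₂.
Hence λ₂ = -88.0841° + 57.1253° = -30.9588°.

latitude -5.2871°, longitude -30.9588°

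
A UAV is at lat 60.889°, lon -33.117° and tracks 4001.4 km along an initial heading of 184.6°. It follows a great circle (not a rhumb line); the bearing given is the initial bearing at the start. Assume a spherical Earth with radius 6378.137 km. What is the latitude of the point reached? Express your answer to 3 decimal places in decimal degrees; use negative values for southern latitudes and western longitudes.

The arc subtends δ = 4001.4/6378.137 = 0.627362 rad at the centre.
Converting: φ₁ = 1.062714 rad, θ = 3.221878 rad.
Destination latitude: φ₂ = arcsin( sin φ₁ cos δ + cos φ₁ sin δ cos θ ) = arcsin(0.422649) = 25.002°.
Then Δλ = atan2(-0.022903, 0.440319) = -0.051969 rad, from sin θ sin δ cos φ₁ over cos δ − sin φ₁ sin φ₂.
λ₂ = -33.117° + -2.978° = -36.095°.

latitude 25.002°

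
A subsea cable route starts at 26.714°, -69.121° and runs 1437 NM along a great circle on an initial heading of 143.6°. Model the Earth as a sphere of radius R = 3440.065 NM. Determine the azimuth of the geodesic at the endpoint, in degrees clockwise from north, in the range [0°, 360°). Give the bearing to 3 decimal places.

final bearing 147.732°

The arc subtends δ = 1437/3440.065 = 0.417725 rad at the centre.
With φ₁ = 26.714° = 0.466247 rad and θ = 143.6° = 2.506293 rad:
Applying the spherical law of cosines for sides, sin φ₂ = sin φ₁ cos δ + cos φ₁ sin δ cos θ = 0.119206, so φ₂ = 6.846°.
Δλ = atan2( sin θ sin δ cos φ₁ , cos δ − sin φ₁ sin φ₂ ) = atan2(0.215043, 0.860427) = 0.244909 rad = 14.032°.
λ₂ = -69.121° + 14.032° = -55.089°.
The forward bearing on arrival equals the back-azimuth from the destination plus 180°.
Back-azimuth from P₂ (6.846°, -55.089°) to P₁ (26.714°, -69.121°), with Δλ' = λ₁ − λ₂ = -14.032°: atan2( sin Δλ' cos φ₁ , cos φ₂ sin φ₁ − sin φ₂ cos φ₁ cos Δλ' ) = 327.732°.
Final bearing = (327.732° + 180°) mod 360° = 147.732°.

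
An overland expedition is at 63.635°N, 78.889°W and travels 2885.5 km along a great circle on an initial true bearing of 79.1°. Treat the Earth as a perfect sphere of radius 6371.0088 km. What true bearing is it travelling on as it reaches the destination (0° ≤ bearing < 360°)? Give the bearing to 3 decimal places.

final bearing 125.977°

Angular distance δ = d/R = 2885.5 / 6371.0088 = 0.452911 rad.
Start latitude φ₁ = 1.110640 rad; initial bearing θ = 1.380555 rad.
sin φ₂ = sin φ₁ cos δ + cos φ₁ sin δ cos θ = (0.895983)(0.899177) + (0.444088)(0.437585)(0.189095) = 0.842394
φ₂ = asin(0.842394) = 1.001710 rad = 57.394°.
For the longitude increment, Δλ = atan2( sin θ sin δ cos φ₁, cos δ − sin φ₁ sin φ₂ ) = atan2(0.190820, 0.144406) = 52.883°.
λ₂ = λ₁ + Δλ = -26.006°.
The forward bearing on arrival equals the back-azimuth from the destination plus 180°.
Back-azimuth from P₂ (57.394°, -26.006°) to P₁ (63.635°, -78.889°), with Δλ' = λ₁ − λ₂ = -52.883°: atan2( sin Δλ' cos φ₁ , cos φ₂ sin φ₁ − sin φ₂ cos φ₁ cos Δλ' ) = 305.977°.
Final bearing = (305.977° + 180°) mod 360° = 125.977°.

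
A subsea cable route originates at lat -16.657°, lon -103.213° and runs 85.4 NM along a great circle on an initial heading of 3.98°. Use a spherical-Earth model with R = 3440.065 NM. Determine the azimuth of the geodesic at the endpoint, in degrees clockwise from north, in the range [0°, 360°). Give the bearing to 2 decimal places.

δ = 85.4/3440.065 = 0.024825 rad (1.4224°).
Converting: φ₁ = -0.290719 rad, θ = 0.069464 rad.
sin φ₂ = sin φ₁ cos δ + cos φ₁ sin δ cos θ = (-0.286642)(0.999692) + (0.958038)(0.024823)(0.997588) = -0.262830
φ₂ = asin(-0.262830) = -0.265954 rad = -15.238°.
For the longitude increment, Δλ = atan2( sin θ sin δ cos φ₁, cos δ − sin φ₁ sin φ₂ ) = atan2(0.001651, 0.924354) = 0.102°.
λ₂ = -103.213° + 0.102° = -103.111°.
The forward bearing on arrival equals the back-azimuth from the destination plus 180°.
Back-azimuth from P₂ (-15.24°, -103.11°) to P₁ (-16.66°, -103.21°), with Δλ' = λ₁ − λ₂ = -0.10°: atan2( sin Δλ' cos φ₁ , cos φ₂ sin φ₁ − sin φ₂ cos φ₁ cos Δλ' ) = 183.95°.
Final bearing = (183.95° + 180°) mod 360° = 3.95°.

final bearing 3.95°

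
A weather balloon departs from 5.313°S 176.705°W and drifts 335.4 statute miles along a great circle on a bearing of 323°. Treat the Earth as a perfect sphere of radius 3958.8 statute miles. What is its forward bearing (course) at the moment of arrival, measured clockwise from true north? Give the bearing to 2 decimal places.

δ = 335.4/3958.8 = 0.084723 rad (4.8542°).
Converting: φ₁ = -0.092729 rad, θ = 5.637413 rad.
Applying the spherical law of cosines for sides, sin φ₂ = sin φ₁ cos δ + cos φ₁ sin δ cos θ = -0.024973, so φ₂ = -1.431°.
Then Δλ = atan2(-0.050708, 0.994101) = -0.050964 rad, from sin θ sin δ cos φ₁ over cos δ − sin φ₁ sin φ₂.
Hence λ₂ = -176.705° + -2.920° = -179.625°.
The forward bearing on arrival equals the back-azimuth from the destination plus 180°.
Back-azimuth from P₂ (-1.43°, -179.63°) to P₁ (-5.31°, -176.71°), with Δλ' = λ₁ − λ₂ = 2.92°: atan2( sin Δλ' cos φ₁ , cos φ₂ sin φ₁ − sin φ₂ cos φ₁ cos Δλ' ) = 143.17°.
Final bearing = (143.17° + 180°) mod 360° = 323.17°.

final bearing 323.17°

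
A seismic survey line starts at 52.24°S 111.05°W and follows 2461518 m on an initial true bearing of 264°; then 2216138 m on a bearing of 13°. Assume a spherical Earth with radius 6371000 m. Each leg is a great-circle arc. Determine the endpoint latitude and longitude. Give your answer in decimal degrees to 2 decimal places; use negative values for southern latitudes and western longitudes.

latitude -29.60°, longitude -140.95°

Apply the spherical direct solution leg by leg, carrying full precision between legs.
Leg 1: from (-52.24°, -111.05°), δ = 2461518/6371000 = 0.386363 rad, θ = 264° → φ = -49.15°, λ = -146.01°.
Leg 2: from (-49.15°, -146.01°), δ = 2216138/6371000 = 0.347848 rad, θ = 13° → φ = -29.60°, λ = -140.95°.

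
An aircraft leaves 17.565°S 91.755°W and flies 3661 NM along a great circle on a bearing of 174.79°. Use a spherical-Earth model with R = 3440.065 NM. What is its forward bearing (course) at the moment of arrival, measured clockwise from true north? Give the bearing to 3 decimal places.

final bearing 156.251°

The arc subtends δ = 3661/3440.065 = 1.064224 rad at the centre.
With φ₁ = -17.565° = -0.306567 rad and θ = 174.79° = 3.050661 rad:
Destination latitude: φ₂ = arcsin( sin φ₁ cos δ + cos φ₁ sin δ cos θ ) = arcsin(-0.976621) = -77.586°.
Then Δλ = atan2(0.075700, 0.190451) = 0.378331 rad, from sin θ sin δ cos φ₁ over cos δ − sin φ₁ sin φ₂.
λ₂ = λ₁ + Δλ = -70.078°.
The forward bearing on arrival equals the back-azimuth from the destination plus 180°.
Back-azimuth from P₂ (-77.586°, -70.078°) to P₁ (-17.565°, -91.755°), with Δλ' = λ₁ − λ₂ = -21.677°: atan2( sin Δλ' cos φ₁ , cos φ₂ sin φ₁ − sin φ₂ cos φ₁ cos Δλ' ) = 336.251°.
Final bearing = (336.251° + 180°) mod 360° = 156.251°.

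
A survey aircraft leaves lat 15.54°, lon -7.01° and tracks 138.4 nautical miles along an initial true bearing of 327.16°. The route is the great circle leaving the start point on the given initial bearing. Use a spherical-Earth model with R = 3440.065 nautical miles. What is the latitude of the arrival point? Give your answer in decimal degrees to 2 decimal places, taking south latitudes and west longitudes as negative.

δ = 138.4/3440.065 = 0.040232 rad (2.3051°).
Start latitude φ₁ = 0.271224 rad; initial bearing θ = 5.710019 rad.
Destination latitude: φ₂ = arcsin( sin φ₁ cos δ + cos φ₁ sin δ cos θ ) = arcsin(0.300252) = 17.47°.
Then Δλ = atan2(-0.021014, 0.918750) = -0.022869 rad, from sin θ sin δ cos φ₁ over cos δ − sin φ₁ sin φ₂.
λ₂ = λ₁ + Δλ = -8.32°.

latitude 17.47°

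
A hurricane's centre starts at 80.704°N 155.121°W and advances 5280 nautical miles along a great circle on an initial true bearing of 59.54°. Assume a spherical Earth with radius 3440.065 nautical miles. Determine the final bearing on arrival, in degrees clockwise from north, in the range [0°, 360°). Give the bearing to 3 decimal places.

final bearing 171.940°

Angular distance δ = d/R = 5280 / 3440.065 = 1.534855 rad.
Converting: φ₁ = 1.408551 rad, θ = 1.039169 rad.
Applying the spherical law of cosines for sides, sin φ₂ = sin φ₁ cos δ + cos φ₁ sin δ cos θ = 0.117297, so φ₂ = 6.736°.
Δλ = atan2( sin θ sin δ cos φ₁ , cos δ − sin φ₁ sin φ₂ ) = atan2(0.139150, -0.079823) = 2.091610 rad = 119.840°.
λ₂ = λ₁ + Δλ = -35.281°.
The forward bearing on arrival equals the back-azimuth from the destination plus 180°.
Back-azimuth from P₂ (6.736°, -35.281°) to P₁ (80.704°, -155.121°), with Δλ' = λ₁ − λ₂ = -119.840°: atan2( sin Δλ' cos φ₁ , cos φ₂ sin φ₁ − sin φ₂ cos φ₁ cos Δλ' ) = 351.940°.
Final bearing = (351.940° + 180°) mod 360° = 171.940°.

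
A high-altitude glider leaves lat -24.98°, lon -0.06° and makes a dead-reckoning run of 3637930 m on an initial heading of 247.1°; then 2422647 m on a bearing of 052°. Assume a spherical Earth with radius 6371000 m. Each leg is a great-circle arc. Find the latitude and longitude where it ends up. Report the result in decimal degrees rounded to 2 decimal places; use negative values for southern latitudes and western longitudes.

latitude -18.39°, longitude -18.57°

Apply the spherical direct solution leg by leg, carrying full precision between legs.
Leg 1: from (-24.98°, -0.06°), δ = 3637930/6371000 = 0.571014 rad, θ = 247.1° → φ = -33.09°, λ = -36.52°.
Leg 2: from (-33.09°, -36.52°), δ = 2422647/6371000 = 0.380262 rad, θ = 52° → φ = -18.39°, λ = -18.57°.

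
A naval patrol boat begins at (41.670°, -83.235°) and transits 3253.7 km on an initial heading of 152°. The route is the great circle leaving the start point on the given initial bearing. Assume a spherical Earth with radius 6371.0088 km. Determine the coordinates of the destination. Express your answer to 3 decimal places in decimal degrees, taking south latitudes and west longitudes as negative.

Central angle δ = d/R = 0.510704 rad.
Start latitude φ₁ = 0.727279 rad; initial bearing θ = 2.652900 rad.
Destination latitude: φ₂ = arcsin( sin φ₁ cos δ + cos φ₁ sin δ cos θ ) = arcsin(0.257624) = 14.929°.
Δλ = atan2( sin θ sin δ cos φ₁ , cos δ − sin φ₁ sin φ₂ ) = atan2(0.171414, 0.701122) = 0.239781 rad = 13.738°.
λ₂ = -83.235° + 13.738° = -69.497°.

latitude 14.929°, longitude -69.497°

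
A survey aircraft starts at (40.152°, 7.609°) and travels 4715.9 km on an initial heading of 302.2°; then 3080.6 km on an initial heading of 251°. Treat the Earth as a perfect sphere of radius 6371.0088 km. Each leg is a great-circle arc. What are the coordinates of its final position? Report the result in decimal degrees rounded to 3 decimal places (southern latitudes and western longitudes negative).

latitude 34.384°, longitude -84.344°

Apply the spherical direct solution leg by leg, carrying full precision between legs.
Leg 1: from (40.152°, 7.609°), δ = 4715.9/6371.0088 = 0.740212 rad, θ = 302.2° → φ = 48.658°, λ = -52.159°.
Leg 2: from (48.658°, -52.159°), δ = 3080.6/6371.0088 = 0.483534 rad, θ = 251° → φ = 34.384°, λ = -84.344°.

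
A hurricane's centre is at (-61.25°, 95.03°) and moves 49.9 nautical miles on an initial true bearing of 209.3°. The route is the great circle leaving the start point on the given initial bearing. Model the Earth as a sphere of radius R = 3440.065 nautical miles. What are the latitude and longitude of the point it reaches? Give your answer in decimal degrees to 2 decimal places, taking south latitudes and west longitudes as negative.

latitude -61.97°, longitude 94.16°

The arc subtends δ = 49.9/3440.065 = 0.014506 rad at the centre.
Start latitude φ₁ = -1.069014 rad; initial bearing θ = 3.652974 rad.
Destination latitude: φ₂ = arcsin( sin φ₁ cos δ + cos φ₁ sin δ cos θ ) = arcsin(-0.882719) = -61.97°.
For the longitude increment, Δλ = atan2( sin θ sin δ cos φ₁, cos δ − sin φ₁ sin φ₂ ) = atan2(-0.003414, 0.225992) = -0.87°.
Hence λ₂ = 95.03° + -0.87° = 94.16°.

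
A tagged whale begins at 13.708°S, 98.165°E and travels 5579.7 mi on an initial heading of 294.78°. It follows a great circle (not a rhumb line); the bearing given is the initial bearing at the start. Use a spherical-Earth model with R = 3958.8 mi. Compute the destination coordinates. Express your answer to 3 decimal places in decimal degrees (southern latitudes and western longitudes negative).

δ = 5579.7/3958.8 = 1.409442 rad (80.7551°).
Start latitude φ₁ = -0.239250 rad; initial bearing θ = 5.144882 rad.
Applying the spherical law of cosines for sides, sin φ₂ = sin φ₁ cos δ + cos φ₁ sin δ cos θ = 0.363836, so φ₂ = 21.336°.
For the longitude increment, Δλ = atan2( sin θ sin δ cos φ₁, cos δ − sin φ₁ sin φ₂ ) = atan2(-0.870605, 0.246875) = -74.168°.
λ₂ = λ₁ + Δλ = 23.997°.

latitude 21.336°, longitude 23.997°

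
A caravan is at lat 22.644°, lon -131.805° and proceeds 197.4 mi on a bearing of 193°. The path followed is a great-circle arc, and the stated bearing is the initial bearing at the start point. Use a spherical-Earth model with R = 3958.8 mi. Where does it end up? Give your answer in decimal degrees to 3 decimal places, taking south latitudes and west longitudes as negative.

latitude 19.859°, longitude -132.488°

δ = 197.4/3958.8 = 0.049864 rad (2.8570°).
Start latitude φ₁ = 0.395212 rad; initial bearing θ = 3.368485 rad.
Applying the spherical law of cosines for sides, sin φ₂ = sin φ₁ cos δ + cos φ₁ sin δ cos θ = 0.339704, so φ₂ = 19.859°.
Then Δλ = atan2(-0.010348, 0.867970) = -0.011921 rad, from sin θ sin δ cos φ₁ over cos δ − sin φ₁ sin φ₂.
λ₂ = λ₁ + Δλ = -132.488°.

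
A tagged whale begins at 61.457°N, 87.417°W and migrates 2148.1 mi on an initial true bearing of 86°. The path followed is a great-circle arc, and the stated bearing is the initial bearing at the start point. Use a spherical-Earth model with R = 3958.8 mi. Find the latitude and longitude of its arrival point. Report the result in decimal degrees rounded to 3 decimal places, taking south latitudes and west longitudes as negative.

latitude 50.308°, longitude -33.656°

δ = 2148.1/3958.8 = 0.542614 rad (31.0895°).
Start latitude φ₁ = 1.072627 rad; initial bearing θ = 1.500983 rad.
sin φ₂ = sin φ₁ cos δ + cos φ₁ sin δ cos θ = (0.878459)(0.856362) + (0.477818)(0.516376)(0.069756) = 0.769490
φ₂ = asin(0.769490) = 0.878042 rad = 50.308°.
Δλ = atan2( sin θ sin δ cos φ₁ , cos δ − sin φ₁ sin φ₂ ) = atan2(0.246133, 0.180397) = 0.938314 rad = 53.761°.
λ₂ = λ₁ + Δλ = -33.656°.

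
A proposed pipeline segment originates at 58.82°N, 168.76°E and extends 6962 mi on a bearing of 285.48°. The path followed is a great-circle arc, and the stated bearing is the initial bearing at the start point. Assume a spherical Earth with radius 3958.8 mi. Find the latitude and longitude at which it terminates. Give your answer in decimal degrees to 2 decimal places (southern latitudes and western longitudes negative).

latitude -1.37°, longitude 60.03°

The arc subtends δ = 6962/3958.8 = 1.758614 rad at the centre.
Start latitude φ₁ = 1.026603 rad; initial bearing θ = 4.982566 rad.
Destination latitude: φ₂ = arcsin( sin φ₁ cos δ + cos φ₁ sin δ cos θ ) = arcsin(-0.023991) = -1.37°.
Then Δλ = atan2(-0.490173, -0.166190) = -1.897678 rad, from sin θ sin δ cos φ₁ over cos δ − sin φ₁ sin φ₂.
λ₂ = λ₁ + Δλ = 60.03°.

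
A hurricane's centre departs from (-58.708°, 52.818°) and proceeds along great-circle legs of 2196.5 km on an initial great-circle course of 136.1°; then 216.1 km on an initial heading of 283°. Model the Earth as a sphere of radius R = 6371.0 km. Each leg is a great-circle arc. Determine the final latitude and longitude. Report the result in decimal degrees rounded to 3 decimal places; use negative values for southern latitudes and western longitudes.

latitude -68.035°, longitude 87.605°

Apply the spherical direct solution leg by leg, carrying full precision between legs.
Leg 1: from (-58.708°, 52.818°), δ = 2196.5/6371 = 0.344765 rad, θ = 136.1° → φ = -68.550°, λ = 92.673°.
Leg 2: from (-68.550°, 92.673°), δ = 216.1/6371 = 0.033919 rad, θ = 283° → φ = -68.035°, λ = 87.605°.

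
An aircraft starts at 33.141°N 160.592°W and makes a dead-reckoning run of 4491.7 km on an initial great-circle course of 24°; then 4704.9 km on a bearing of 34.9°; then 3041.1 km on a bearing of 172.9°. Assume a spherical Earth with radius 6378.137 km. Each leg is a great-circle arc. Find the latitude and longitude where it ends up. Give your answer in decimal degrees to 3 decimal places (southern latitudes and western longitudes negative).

latitude 37.111°, longitude 0.783°

Apply the spherical direct solution leg by leg, carrying full precision between legs.
Leg 1: from (33.141°, -160.592°), δ = 4491.7/6378.137 = 0.704234 rad, θ = 24° → φ = 65.770°, λ = -120.676°.
Leg 2: from (65.770°, -120.676°), δ = 4704.9/6378.137 = 0.737661 rad, θ = 34.9° → φ = 64.320°, λ = -3.296°.
Leg 3: from (64.320°, -3.296°), δ = 3041.1/6378.137 = 0.476801 rad, θ = 172.9° → φ = 37.111°, λ = 0.783°.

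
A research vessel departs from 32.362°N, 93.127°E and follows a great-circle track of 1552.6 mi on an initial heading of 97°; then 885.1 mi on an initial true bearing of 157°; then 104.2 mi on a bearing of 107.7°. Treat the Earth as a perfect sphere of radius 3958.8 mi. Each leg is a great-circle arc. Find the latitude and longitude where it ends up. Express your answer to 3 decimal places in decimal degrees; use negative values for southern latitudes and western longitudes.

Apply the spherical direct solution leg by leg, carrying full precision between legs.
Leg 1: from (32.362°, 93.127°), δ = 1552.6/3958.8 = 0.392190 rad, θ = 97° → φ = 27.083°, λ = 118.346°.
Leg 2: from (27.083°, 118.346°), δ = 885.1/3958.8 = 0.223578 rad, θ = 157° → φ = 15.203°, λ = 123.497°.
Leg 3: from (15.203°, 123.497°), δ = 104.2/3958.8 = 0.026321 rad, θ = 107.7° → φ = 14.739°, λ = 124.983°.

latitude 14.739°, longitude 124.983°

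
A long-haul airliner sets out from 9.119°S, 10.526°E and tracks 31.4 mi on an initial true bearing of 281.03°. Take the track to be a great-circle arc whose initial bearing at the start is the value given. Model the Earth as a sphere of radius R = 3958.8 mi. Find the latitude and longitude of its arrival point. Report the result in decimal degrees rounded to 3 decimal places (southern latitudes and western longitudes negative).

latitude -9.032°, longitude 10.074°

Angular distance δ = d/R = 31.4 / 3958.8 = 0.007932 rad.
Start latitude φ₁ = -0.159157 rad; initial bearing θ = 4.904899 rad.
Applying the spherical law of cosines for sides, sin φ₂ = sin φ₁ cos δ + cos φ₁ sin δ cos θ = -0.156982, so φ₂ = -9.032°.
For the longitude increment, Δλ = atan2( sin θ sin δ cos φ₁, cos δ − sin φ₁ sin φ₂ ) = atan2(-0.007687, 0.975089) = -0.452°.
λ₂ = λ₁ + Δλ = 10.074°.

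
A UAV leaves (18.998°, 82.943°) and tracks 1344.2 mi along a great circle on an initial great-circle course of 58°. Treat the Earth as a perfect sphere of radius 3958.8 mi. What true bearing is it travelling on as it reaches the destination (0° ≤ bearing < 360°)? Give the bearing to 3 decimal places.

Central angle δ = d/R = 0.339547 rad.
Start latitude φ₁ = 0.331578 rad; initial bearing θ = 1.012291 rad.
Applying the spherical law of cosines for sides, sin φ₂ = sin φ₁ cos δ + cos φ₁ sin δ cos θ = 0.473830, so φ₂ = 28.283°.
For the longitude increment, Δλ = atan2( sin θ sin δ cos φ₁, cos δ − sin φ₁ sin φ₂ ) = atan2(0.267066, 0.788657) = 18.708°.
Hence λ₂ = 82.943° + 18.708° = 101.651°.
The forward bearing on arrival equals the back-azimuth from the destination plus 180°.
Back-azimuth from P₂ (28.283°, 101.651°) to P₁ (18.998°, 82.943°), with Δλ' = λ₁ − λ₂ = -18.708°: atan2( sin Δλ' cos φ₁ , cos φ₂ sin φ₁ − sin φ₂ cos φ₁ cos Δλ' ) = 245.583°.
Final bearing = (245.583° + 180°) mod 360° = 65.583°.

final bearing 65.583°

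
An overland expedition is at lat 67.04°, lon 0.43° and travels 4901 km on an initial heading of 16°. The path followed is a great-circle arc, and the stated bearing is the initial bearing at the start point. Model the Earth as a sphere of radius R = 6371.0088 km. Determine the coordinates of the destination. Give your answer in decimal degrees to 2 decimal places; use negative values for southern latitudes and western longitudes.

Central angle δ = d/R = 0.769266 rad.
Start latitude φ₁ = 1.170069 rad; initial bearing θ = 0.279253 rad.
sin φ₂ = sin φ₁ cos δ + cos φ₁ sin δ cos θ = (0.920777)(0.718421) + (0.390088)(0.695608)(0.961262) = 0.922343
φ₂ = asin(0.922343) = 1.174102 rad = 67.27°.
Δλ = atan2( sin θ sin δ cos φ₁ , cos δ − sin φ₁ sin φ₂ ) = atan2(0.074794, -0.130851) = 2.622322 rad = 150.25°.
Hence λ₂ = 0.43° + 150.25° = 150.68°.

latitude 67.27°, longitude 150.68°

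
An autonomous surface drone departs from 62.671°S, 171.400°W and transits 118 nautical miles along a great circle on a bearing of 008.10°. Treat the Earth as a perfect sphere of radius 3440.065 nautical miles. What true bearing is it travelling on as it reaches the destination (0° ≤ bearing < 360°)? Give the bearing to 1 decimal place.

δ = 118/3440.065 = 0.034302 rad (1.9653°).
Converting: φ₁ = -1.093815 rad, θ = 0.141372 rad.
Destination latitude: φ₂ = arcsin( sin φ₁ cos δ + cos φ₁ sin δ cos θ ) = arcsin(-0.872275) = -60.724°.
For the longitude increment, Δλ = atan2( sin θ sin δ cos φ₁, cos δ − sin φ₁ sin φ₂ ) = atan2(0.002218, 0.224496) = 0.566°.
λ₂ = λ₁ + Δλ = -170.834°.
The forward bearing on arrival equals the back-azimuth from the destination plus 180°.
Back-azimuth from P₂ (-60.7°, -170.8°) to P₁ (-62.7°, -171.4°), with Δλ' = λ₁ − λ₂ = -0.6°: atan2( sin Δλ' cos φ₁ , cos φ₂ sin φ₁ − sin φ₂ cos φ₁ cos Δλ' ) = 187.6°.
Final bearing = (187.6° + 180°) mod 360° = 7.6°.

final bearing 7.6°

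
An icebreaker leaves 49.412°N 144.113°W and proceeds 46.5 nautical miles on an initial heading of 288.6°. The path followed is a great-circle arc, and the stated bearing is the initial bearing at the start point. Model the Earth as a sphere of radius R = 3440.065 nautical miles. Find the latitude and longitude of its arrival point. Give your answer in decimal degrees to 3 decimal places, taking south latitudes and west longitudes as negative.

latitude 49.654°, longitude -145.247°

Central angle δ = d/R = 0.013517 rad.
Converting: φ₁ = 0.862402 rad, θ = 5.037020 rad.
Applying the spherical law of cosines for sides, sin φ₂ = sin φ₁ cos δ + cos φ₁ sin δ cos θ = 0.762143, so φ₂ = 49.654°.
For the longitude increment, Δλ = atan2( sin θ sin δ cos φ₁, cos δ − sin φ₁ sin φ₂ ) = atan2(-0.008335, 0.421131) = -1.134°.
λ₂ = -144.113° + -1.134° = -145.247°.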